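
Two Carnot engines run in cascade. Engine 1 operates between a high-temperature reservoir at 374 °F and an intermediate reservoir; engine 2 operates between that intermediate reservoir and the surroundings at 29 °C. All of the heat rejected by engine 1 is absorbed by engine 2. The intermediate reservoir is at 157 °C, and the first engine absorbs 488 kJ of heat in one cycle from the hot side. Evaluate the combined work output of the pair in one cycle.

T_H = 374 °F → (374 − 32) × 5/9 = 190.00 °C = 463.15 K.
T_C = 29 °C → 29 + 273.15 = 302.15 K.
Two reversible stages in series are equivalent to a single Carnot engine between T_H and T_C, so η_total = 1 − T_C/T_H = 1 − 302.15/463.15 = 0.3476.
W_total = η_total · Q_H = 0.3476 × 488 = 170 kJ.

W_total ≈ 170 kJ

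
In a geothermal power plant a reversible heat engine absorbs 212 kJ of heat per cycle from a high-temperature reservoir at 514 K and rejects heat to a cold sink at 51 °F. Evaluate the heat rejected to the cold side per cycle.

Q_C ≈ 117 kJ

T_C = 51 °F → (51 − 32) × 5/9 = 10.56 °C = 283.71 K.
Carnot efficiency: η = 1 − T_C/T_H = 1 − 283.71/514.00 = 0.4480.
For a reversible cycle Q_C/Q_H = T_C/T_H, so Q_C = 212 × 283.71/514.00 = 117 kJ.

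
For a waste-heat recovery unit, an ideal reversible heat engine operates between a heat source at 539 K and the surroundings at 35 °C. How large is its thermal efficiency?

η ≈ 0.428

T_C = 35 °C → 35 + 273.15 = 308.15 K.
For a reversible engine, η = 1 − T_C/T_H = 1 − 308.15/539.00 = 0.428.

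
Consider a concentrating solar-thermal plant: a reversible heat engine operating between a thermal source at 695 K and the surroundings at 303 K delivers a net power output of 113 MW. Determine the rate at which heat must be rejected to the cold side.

Q̇_C ≈ 87.34 MW

Since the cycle is reversible, η = 1 − T_C/T_H = 1 − 303.00/695.00 = 0.5640.
Since Q_C/Q_H = T_C/T_H and Q_H = W/η, Q_C = W·T_C/(T_H − T_C) = 113 × 303.00/392.00 = 87.34 MW.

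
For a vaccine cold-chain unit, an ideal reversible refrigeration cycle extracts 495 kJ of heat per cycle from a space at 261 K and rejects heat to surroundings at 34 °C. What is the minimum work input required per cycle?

W_in ≈ 87.5 kJ

T_H = 34 °C → 34 + 273.15 = 307.15 K.
Carnot COP: COP_R = T_C/(T_H − T_C) = 261.00/46.15 = 5.6555.
W = Q_C/COP_R = 495/5.6555 = 87.5 kJ.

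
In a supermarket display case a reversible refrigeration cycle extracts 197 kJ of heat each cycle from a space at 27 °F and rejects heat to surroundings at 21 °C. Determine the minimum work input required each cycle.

T_H = 21 °C → 21 + 273.15 = 294.15 K.
T_C = 27 °F → (27 − 32) × 5/9 = -2.78 °C = 270.37 K.
COP_R = T_C/(T_H − T_C) = 270.37/23.78 = 11.3708.
W = Q_C/COP_R = 197/11.3708 = 17.33 kJ.

W_in ≈ 17.33 kJ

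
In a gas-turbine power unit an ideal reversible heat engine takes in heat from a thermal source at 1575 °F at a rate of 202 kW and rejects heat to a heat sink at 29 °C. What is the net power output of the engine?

T_H = 1575 °F → (1575 − 32) × 5/9 = 857.22 °C = 1130.37 K.
T_C = 29 °C → 29 + 273.15 = 302.15 K.
η_rev = 1 − T_C/T_H = 1 − 302.15/1130.37 = 0.7327.
W = η·Q_H = 0.7327 × 202 = 148 kW.

Ẇ ≈ 148 kW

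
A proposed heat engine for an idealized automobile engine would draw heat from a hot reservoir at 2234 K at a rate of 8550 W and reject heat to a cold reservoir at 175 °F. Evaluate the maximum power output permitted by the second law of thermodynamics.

Ẇ_max ≈ 7201 W

T_C = 175 °F → (175 − 32) × 5/9 = 79.44 °C = 352.59 K.
The upper bound on efficiency is η_max = 1 − T_C/T_H = 1 − 352.59/2234.00 = 0.8422.
W_max = η_max · Q_H = 0.8422 × 8550 = 7201 W.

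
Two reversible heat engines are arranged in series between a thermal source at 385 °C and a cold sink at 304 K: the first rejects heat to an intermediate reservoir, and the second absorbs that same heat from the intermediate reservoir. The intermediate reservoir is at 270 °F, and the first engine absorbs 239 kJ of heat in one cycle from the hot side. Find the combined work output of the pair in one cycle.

T_H = 385 °C → 385 + 273.15 = 658.15 K.
Two reversible stages in series are equivalent to a single Carnot engine between T_H and T_C, so η_total = 1 − T_C/T_H = 1 − 304.00/658.15 = 0.5381.
W_total = η_total · Q_H = 0.5381 × 239 = 129 kJ.

W_total ≈ 129 kJ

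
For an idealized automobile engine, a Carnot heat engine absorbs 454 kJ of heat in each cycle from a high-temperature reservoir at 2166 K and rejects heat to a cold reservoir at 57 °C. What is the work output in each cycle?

T_C = 57 °C → 57 + 273.15 = 330.15 K.
For a reversible engine, η = 1 − T_C/T_H = 1 − 330.15/2166.00 = 0.8476.
W = η·Q_H = 0.8476 × 454 = 385 kJ.

W ≈ 385 kJ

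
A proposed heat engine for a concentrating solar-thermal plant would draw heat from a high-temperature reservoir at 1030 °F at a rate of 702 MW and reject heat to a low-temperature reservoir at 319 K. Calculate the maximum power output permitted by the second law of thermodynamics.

Ẇ_max ≈ 431 MW

T_H = 1030 °F → (1030 − 32) × 5/9 = 554.44 °C = 827.59 K.
The upper bound on efficiency is η_max = 1 − T_C/T_H = 1 − 319.00/827.59 = 0.6145.
W_max = η_max · Q_H = 0.6145 × 702 = 431 MW.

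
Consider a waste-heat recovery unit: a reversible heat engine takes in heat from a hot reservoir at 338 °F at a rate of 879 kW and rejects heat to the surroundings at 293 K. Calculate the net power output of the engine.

T_H = 338 °F → (338 − 32) × 5/9 = 170.00 °C = 443.15 K.
Carnot efficiency: η = 1 − T_C/T_H = 1 − 293.00/443.15 = 0.3388.
W = η·Q_H = 0.3388 × 879 = 298 kW.

Ẇ ≈ 298 kW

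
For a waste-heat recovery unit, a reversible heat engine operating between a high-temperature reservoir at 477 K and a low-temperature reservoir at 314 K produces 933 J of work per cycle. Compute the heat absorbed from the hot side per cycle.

Q_H ≈ 2730 J

Carnot efficiency: η = 1 − T_C/T_H = 1 − 314.00/477.00 = 0.3417.
Q_H = W/η = 933/0.3417 = 2730 J.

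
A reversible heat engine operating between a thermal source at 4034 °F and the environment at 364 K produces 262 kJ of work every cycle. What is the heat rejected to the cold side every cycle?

T_H = 4034 °F → (4034 − 32) × 5/9 = 2223.33 °C = 2496.48 K.
The Carnot efficiency is η = 1 − T_C/T_H = 1 − 364.00/2496.48 = 0.8542.
Since Q_C/Q_H = T_C/T_H and Q_H = W/η, Q_C = W·T_C/(T_H − T_C) = 262 × 364.00/2132.48 = 44.7 kJ.

Q_C ≈ 44.7 kJ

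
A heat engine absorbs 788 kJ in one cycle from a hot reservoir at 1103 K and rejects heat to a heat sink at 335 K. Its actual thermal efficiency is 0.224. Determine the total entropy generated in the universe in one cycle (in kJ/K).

ΔS_univ ≈ 1.111 kJ/K

W = η·Q_H = 0.224 × 788 = 176.5 kJ, so Q_C = Q_H − W = 611.5 kJ.
Reservoir entropy changes: ΔS_H = −Q_H/T_H = −788/1103.00 = -0.7144 kJ/K and ΔS_C = +Q_C/T_C = 611.5/335.00 = 1.825 kJ/K.
ΔS_univ = −Q_H/T_H + Q_C/T_C = 1.111 kJ/K (> 0, since η = 0.224 < η_Carnot = 0.696).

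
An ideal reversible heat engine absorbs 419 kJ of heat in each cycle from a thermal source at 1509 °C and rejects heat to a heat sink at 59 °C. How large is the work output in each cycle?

W ≈ 341 kJ

T_H = 1509 °C → 1509 + 273.15 = 1782.15 K.
T_C = 59 °C → 59 + 273.15 = 332.15 K.
The Carnot efficiency is η = 1 − T_C/T_H = 1 − 332.15/1782.15 = 0.8136.
W = η·Q_H = 0.8136 × 419 = 341 kJ.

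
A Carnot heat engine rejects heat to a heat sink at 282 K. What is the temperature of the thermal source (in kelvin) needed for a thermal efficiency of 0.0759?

From η = 1 − T_C/T_H, solving for T_H gives T_H = T_C/(1 − η) = 282.00/(1 − 0.0759) = 305 K.

T_H ≈ 305 K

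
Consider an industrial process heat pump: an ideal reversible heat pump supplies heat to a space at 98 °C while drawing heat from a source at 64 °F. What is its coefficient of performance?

T_H = 98 °C → 98 + 273.15 = 371.15 K.
T_C = 64 °F → (64 − 32) × 5/9 = 17.78 °C = 290.93 K.
For a reversible heat pump, COP_HP = T_H/(T_H − T_C) = 371.15/(371.15 − 290.93) = 4.63.

COP_HP ≈ 4.63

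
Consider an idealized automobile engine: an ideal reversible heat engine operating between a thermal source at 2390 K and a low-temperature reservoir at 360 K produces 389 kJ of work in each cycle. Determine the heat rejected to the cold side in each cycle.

Q_C ≈ 68.99 kJ

Since the cycle is reversible, η = 1 − T_C/T_H = 1 − 360.00/2390.00 = 0.8494.
Since Q_C/Q_H = T_C/T_H and Q_H = W/η, Q_C = W·T_C/(T_H − T_C) = 389 × 360.00/2030.00 = 68.99 kJ.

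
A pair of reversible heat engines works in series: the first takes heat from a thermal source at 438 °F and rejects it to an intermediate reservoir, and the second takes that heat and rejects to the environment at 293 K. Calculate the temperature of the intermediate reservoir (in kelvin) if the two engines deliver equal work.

T_m ≈ 396 K

T_H = 438 °F → (438 − 32) × 5/9 = 225.56 °C = 498.71 K.
For reversible stages Q_m = Q_H·(T_m/T_H). Setting W₁ = Q_H(1 − T_m/T_H) equal to W₂ = Q_m(1 − T_C/T_m) = Q_H·(T_m − T_C)/T_H gives T_H − T_m = T_m − T_C, so T_m = (T_H + T_C)/2 = (498.71 + 293.00)/2 = 396 K.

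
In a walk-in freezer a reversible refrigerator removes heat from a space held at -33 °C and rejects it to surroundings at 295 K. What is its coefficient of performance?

COP_R ≈ 4.38

T_C = -33 °C → -33 + 273.15 = 240.15 K.
The reversible coefficient of performance is COP_R = T_C/(T_H − T_C) = 240.15/(295.00 − 240.15) = 4.38.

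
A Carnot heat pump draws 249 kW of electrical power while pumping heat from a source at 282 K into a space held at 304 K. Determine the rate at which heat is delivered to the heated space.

COP_HP = T_H/(T_H − T_C) = 304.00/22.00 = 13.8182.
Q_H = COP_HP · W = 13.8182 × 249 = 3441 kW.

Q̇_H ≈ 3441 kW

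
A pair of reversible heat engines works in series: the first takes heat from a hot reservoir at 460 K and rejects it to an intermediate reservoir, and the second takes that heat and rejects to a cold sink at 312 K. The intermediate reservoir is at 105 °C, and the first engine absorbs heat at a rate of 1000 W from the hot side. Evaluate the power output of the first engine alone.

T_m = 105 °C → 105 + 273.15 = 378.15 K.
First-stage efficiency η₁ = 1 − T_m/T_H = 1 − 378.15/460.00 = 0.1779.
W₁ = η₁·Q_H = 0.1779 × 1000 = 178 W.

Ẇ₁ ≈ 178 W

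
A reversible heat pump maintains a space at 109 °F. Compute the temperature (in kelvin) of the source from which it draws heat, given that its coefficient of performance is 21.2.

T_C ≈ 301 K

T_H = 109 °F → (109 − 32) × 5/9 = 42.78 °C = 315.93 K.
COP_HP = T_H/(T_H − T_C) ⇒ T_C = T_H·(COP_HP − 1)/COP_HP = 315.93 × (21.2 − 1)/21.2 = 301 K.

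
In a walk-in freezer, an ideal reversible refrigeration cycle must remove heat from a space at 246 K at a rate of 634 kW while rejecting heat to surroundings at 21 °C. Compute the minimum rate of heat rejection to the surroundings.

T_H = 21 °C → 21 + 273.15 = 294.15 K.
For a reversible cycle Q_H/Q_C = T_H/T_C, so Q_H = Q_C·T_H/T_C = 634 × 294.15/246.00 = 758.1 kW.

Q̇_H ≈ 758.1 kW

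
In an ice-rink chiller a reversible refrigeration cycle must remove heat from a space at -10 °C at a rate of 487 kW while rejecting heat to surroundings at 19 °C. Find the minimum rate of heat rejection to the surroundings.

T_H = 19 °C → 19 + 273.15 = 292.15 K.
T_C = -10 °C → -10 + 273.15 = 263.15 K.
For a reversible cycle Q_H/Q_C = T_H/T_C, so Q_H = Q_C·T_H/T_C = 487 × 292.15/263.15 = 540.7 kW.

Q̇_H ≈ 540.7 kW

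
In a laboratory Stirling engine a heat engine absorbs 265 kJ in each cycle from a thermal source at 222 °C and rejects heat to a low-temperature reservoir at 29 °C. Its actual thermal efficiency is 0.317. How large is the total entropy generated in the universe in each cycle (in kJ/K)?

T_H = 222 °C → 222 + 273.15 = 495.15 K.
T_C = 29 °C → 29 + 273.15 = 302.15 K.
W = η·Q_H = 0.317 × 265 = 84.00 kJ, so Q_C = Q_H − W = 181.0 kJ.
The hot reservoir loses entropy Q_H/T_H = 265/495.15 = 0.5352 kJ/K; the cold reservoir gains Q_C/T_C = 181.0/302.15 = 0.5990 kJ/K.
ΔS_univ = −Q_H/T_H + Q_C/T_C = 0.0638 kJ/K (> 0, since η = 0.317 < η_Carnot = 0.390).

ΔS_univ ≈ 0.0638 kJ/K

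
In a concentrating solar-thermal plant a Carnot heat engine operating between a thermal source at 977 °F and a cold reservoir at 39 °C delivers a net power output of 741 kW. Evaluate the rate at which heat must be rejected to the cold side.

T_H = 977 °F → (977 − 32) × 5/9 = 525.00 °C = 798.15 K.
T_C = 39 °C → 39 + 273.15 = 312.15 K.
η_rev = 1 − T_C/T_H = 1 − 312.15/798.15 = 0.6089.
Since Q_C/Q_H = T_C/T_H and Q_H = W/η, Q_C = W·T_C/(T_H − T_C) = 741 × 312.15/486.00 = 476 kW.

Q̇_C ≈ 476 kW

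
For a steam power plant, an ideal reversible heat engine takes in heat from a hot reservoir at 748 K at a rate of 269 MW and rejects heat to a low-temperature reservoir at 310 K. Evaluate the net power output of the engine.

The Carnot efficiency is η = 1 − T_C/T_H = 1 − 310.00/748.00 = 0.5856.
W = η·Q_H = 0.5856 × 269 = 158 MW.

Ẇ ≈ 158 MW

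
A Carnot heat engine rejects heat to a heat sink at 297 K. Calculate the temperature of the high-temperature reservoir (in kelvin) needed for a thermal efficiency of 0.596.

T_H ≈ 735.1 K

From η = 1 − T_C/T_H, solving for T_H gives T_H = T_C/(1 − η) = 297.00/(1 − 0.596) = 735.1 K.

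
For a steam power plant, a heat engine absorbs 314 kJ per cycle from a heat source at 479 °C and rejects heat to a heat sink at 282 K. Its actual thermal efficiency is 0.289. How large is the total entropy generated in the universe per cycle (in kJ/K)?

ΔS_univ ≈ 0.3742 kJ/K

T_H = 479 °C → 479 + 273.15 = 752.15 K.
W = η·Q_H = 0.289 × 314 = 90.75 kJ, so Q_C = Q_H − W = 223.3 kJ.
Reservoir entropy changes: ΔS_H = −Q_H/T_H = −314/752.15 = -0.4175 kJ/K and ΔS_C = +Q_C/T_C = 223.3/282.00 = 0.7917 kJ/K.
ΔS_univ = −Q_H/T_H + Q_C/T_C = 0.3742 kJ/K (> 0, since η = 0.289 < η_Carnot = 0.625).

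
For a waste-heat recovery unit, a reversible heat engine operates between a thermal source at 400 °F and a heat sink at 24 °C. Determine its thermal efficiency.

η ≈ 0.3778

T_H = 400 °F → (400 − 32) × 5/9 = 204.44 °C = 477.59 K.
T_C = 24 °C → 24 + 273.15 = 297.15 K.
The Carnot efficiency is η = 1 − T_C/T_H = 1 − 297.15/477.59 = 0.3778.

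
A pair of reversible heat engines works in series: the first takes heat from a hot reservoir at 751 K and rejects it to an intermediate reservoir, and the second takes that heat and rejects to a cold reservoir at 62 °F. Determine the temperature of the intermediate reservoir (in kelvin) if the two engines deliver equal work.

T_C = 62 °F → (62 − 32) × 5/9 = 16.67 °C = 289.82 K.
For reversible stages Q_m = Q_H·(T_m/T_H). Setting W₁ = Q_H(1 − T_m/T_H) equal to W₂ = Q_m(1 − T_C/T_m) = Q_H·(T_m − T_C)/T_H gives T_H − T_m = T_m − T_C, so T_m = (T_H + T_C)/2 = (751.00 + 289.82)/2 = 520.4 K.

T_m ≈ 520.4 K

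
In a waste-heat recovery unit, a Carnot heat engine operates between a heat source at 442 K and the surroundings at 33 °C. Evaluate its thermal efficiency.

T_C = 33 °C → 33 + 273.15 = 306.15 K.
Since the cycle is reversible, η = 1 − T_C/T_H = 1 − 306.15/442.00 = 0.307.

η ≈ 0.307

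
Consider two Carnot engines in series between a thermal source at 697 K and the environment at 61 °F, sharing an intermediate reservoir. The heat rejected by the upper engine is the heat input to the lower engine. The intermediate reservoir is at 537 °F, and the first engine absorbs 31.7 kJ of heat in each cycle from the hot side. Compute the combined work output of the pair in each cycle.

T_C = 61 °F → (61 − 32) × 5/9 = 16.11 °C = 289.26 K.
Two reversible stages in series are equivalent to a single Carnot engine between T_H and T_C, so η_total = 1 − T_C/T_H = 1 − 289.26/697.00 = 0.5850.
W_total = η_total · Q_H = 0.5850 × 31.7 = 18.5 kJ.

W_total ≈ 18.5 kJ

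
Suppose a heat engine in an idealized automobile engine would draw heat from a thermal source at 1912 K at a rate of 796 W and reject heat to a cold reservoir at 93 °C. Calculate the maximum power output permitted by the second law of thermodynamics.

T_C = 93 °C → 93 + 273.15 = 366.15 K.
The upper bound on efficiency is η_max = 1 − T_C/T_H = 1 − 366.15/1912.00 = 0.8085.
W_max = η_max · Q_H = 0.8085 × 796 = 644 W.

Ẇ_max ≈ 644 W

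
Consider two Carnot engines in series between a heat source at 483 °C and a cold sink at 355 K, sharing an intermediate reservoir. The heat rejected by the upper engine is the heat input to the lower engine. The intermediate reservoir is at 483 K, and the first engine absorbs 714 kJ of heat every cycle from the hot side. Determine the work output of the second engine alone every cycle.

W₂ ≈ 121 kJ

T_H = 483 °C → 483 + 273.15 = 756.15 K.
Heat entering the second stage: Q_m = Q_H·(T_m/T_H) = 714 × 483.00/756.15 = 456 kJ.
Second-stage efficiency η₂ = 1 − T_C/T_m = 1 − 355.00/483.00 = 0.2650, so W₂ = η₂·Q_m = 121 kJ.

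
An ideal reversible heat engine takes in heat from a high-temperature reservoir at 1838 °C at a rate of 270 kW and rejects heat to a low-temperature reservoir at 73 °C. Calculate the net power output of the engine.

T_H = 1838 °C → 1838 + 273.15 = 2111.15 K.
T_C = 73 °C → 73 + 273.15 = 346.15 K.
Since the cycle is reversible, η = 1 − T_C/T_H = 1 − 346.15/2111.15 = 0.8360.
W = η·Q_H = 0.8360 × 270 = 226 kW.

Ẇ ≈ 226 kW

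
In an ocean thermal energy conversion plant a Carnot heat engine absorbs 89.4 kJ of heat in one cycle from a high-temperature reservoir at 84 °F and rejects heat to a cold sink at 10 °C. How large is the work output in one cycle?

W ≈ 5.59 kJ

T_H = 84 °F → (84 − 32) × 5/9 = 28.89 °C = 302.04 K.
T_C = 10 °C → 10 + 273.15 = 283.15 K.
η_rev = 1 − T_C/T_H = 1 − 283.15/302.04 = 0.0625.
W = η·Q_H = 0.0625 × 89.4 = 5.59 kJ.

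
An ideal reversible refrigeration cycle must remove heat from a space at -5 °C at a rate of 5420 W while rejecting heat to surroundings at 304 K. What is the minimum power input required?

Ẇ_in ≈ 724.6 W

T_C = -5 °C → -5 + 273.15 = 268.15 K.
For a reversible refrigerator, COP_R = T_C/(T_H − T_C) = 268.15/35.85 = 7.4798.
W = Q_C/COP_R = 5420/7.4798 = 724.6 W.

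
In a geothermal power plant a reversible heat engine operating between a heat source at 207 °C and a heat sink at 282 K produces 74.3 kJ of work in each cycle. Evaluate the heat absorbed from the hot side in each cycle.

T_H = 207 °C → 207 + 273.15 = 480.15 K.
For a reversible engine, η = 1 − T_C/T_H = 1 − 282.00/480.15 = 0.4127.
Q_H = W/η = 74.3/0.4127 = 180.0 kJ.

Q_H ≈ 180.0 kJ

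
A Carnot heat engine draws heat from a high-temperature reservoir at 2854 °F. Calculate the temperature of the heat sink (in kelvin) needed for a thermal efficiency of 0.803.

T_C ≈ 362.7 K

T_H = 2854 °F → (2854 − 32) × 5/9 = 1567.78 °C = 1840.93 K.
From η = 1 − T_C/T_H, T_C = T_H·(1 − η) = 1840.93 × (1 − 0.803) = 362.7 K.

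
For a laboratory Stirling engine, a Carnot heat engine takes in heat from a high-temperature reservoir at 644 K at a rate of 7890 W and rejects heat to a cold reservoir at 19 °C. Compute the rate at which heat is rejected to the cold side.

Q̇_C ≈ 3580 W

T_C = 19 °C → 19 + 273.15 = 292.15 K.
η_rev = 1 − T_C/T_H = 1 − 292.15/644.00 = 0.5464.
For a reversible cycle Q_C/Q_H = T_C/T_H, so Q_C = 7890 × 292.15/644.00 = 3580 W.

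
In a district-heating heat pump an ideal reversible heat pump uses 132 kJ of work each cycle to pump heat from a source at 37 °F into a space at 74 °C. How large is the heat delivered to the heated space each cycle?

T_H = 74 °C → 74 + 273.15 = 347.15 K.
T_C = 37 °F → (37 − 32) × 5/9 = 2.78 °C = 275.93 K.
Reversible heating COP: COP_HP = T_H/(T_H − T_C) = 347.15/71.22 = 4.8742.
Q_H = COP_HP · W = 4.8742 × 132 = 643.4 kJ.

Q_H ≈ 643.4 kJ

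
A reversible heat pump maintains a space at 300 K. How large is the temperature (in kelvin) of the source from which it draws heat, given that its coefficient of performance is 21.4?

T_C ≈ 286.0 K

COP_HP = T_H/(T_H − T_C) ⇒ T_C = T_H·(COP_HP − 1)/COP_HP = 300.00 × (21.4 − 1)/21.4 = 286.0 K.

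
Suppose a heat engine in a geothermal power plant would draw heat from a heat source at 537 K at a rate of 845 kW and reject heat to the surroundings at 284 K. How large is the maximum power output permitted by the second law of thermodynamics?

Ẇ_max ≈ 398 kW

By the Carnot theorem, η_max = 1 − T_C/T_H = 1 − 284.00/537.00 = 0.4711.
W_max = η_max · Q_H = 0.4711 × 845 = 398 kW.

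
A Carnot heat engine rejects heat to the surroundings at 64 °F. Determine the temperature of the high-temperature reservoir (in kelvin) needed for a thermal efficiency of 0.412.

T_H ≈ 495 K

T_C = 64 °F → (64 − 32) × 5/9 = 17.78 °C = 290.93 K.
From η = 1 − T_C/T_H, solving for T_H gives T_H = T_C/(1 − η) = 290.93/(1 − 0.412) = 495 K.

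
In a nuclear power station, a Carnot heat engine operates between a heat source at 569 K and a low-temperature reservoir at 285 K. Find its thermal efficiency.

η ≈ 0.499

Carnot efficiency: η = 1 − T_C/T_H = 1 − 285.00/569.00 = 0.499.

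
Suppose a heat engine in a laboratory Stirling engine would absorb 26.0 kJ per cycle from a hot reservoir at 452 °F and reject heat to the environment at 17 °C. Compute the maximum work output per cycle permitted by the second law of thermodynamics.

T_H = 452 °F → (452 − 32) × 5/9 = 233.33 °C = 506.48 K.
T_C = 17 °C → 17 + 273.15 = 290.15 K.
By the Carnot theorem, η_max = 1 − T_C/T_H = 1 − 290.15/506.48 = 0.4271.
W_max = η_max · Q_H = 0.4271 × 26.0 = 11.1 kJ.

W_max ≈ 11.1 kJ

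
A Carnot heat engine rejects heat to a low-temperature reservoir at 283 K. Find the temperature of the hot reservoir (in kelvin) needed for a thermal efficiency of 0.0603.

T_H ≈ 301.2 K

From η = 1 − T_C/T_H, solving for T_H gives T_H = T_C/(1 − η) = 283.00/(1 − 0.0603) = 301.2 K.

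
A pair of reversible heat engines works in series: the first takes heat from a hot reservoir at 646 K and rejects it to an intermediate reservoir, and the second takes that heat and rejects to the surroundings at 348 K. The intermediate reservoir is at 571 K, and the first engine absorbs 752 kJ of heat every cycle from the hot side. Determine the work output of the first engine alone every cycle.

W₁ ≈ 87.31 kJ

First-stage efficiency η₁ = 1 − T_m/T_H = 1 − 571.00/646.00 = 0.1161.
W₁ = η₁·Q_H = 0.1161 × 752 = 87.31 kJ.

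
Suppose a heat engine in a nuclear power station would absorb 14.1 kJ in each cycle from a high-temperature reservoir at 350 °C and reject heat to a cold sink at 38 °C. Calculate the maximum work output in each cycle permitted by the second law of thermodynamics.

T_H = 350 °C → 350 + 273.15 = 623.15 K.
T_C = 38 °C → 38 + 273.15 = 311.15 K.
The upper bound on efficiency is η_max = 1 − T_C/T_H = 1 − 311.15/623.15 = 0.5007.
W_max = η_max · Q_H = 0.5007 × 14.1 = 7.06 kJ.

W_max ≈ 7.06 kJ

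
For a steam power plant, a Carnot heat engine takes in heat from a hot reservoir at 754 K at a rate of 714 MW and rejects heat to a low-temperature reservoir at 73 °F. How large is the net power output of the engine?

Ẇ ≈ 433.8 MW

T_C = 73 °F → (73 − 32) × 5/9 = 22.78 °C = 295.93 K.
η_rev = 1 − T_C/T_H = 1 − 295.93/754.00 = 0.6075.
W = η·Q_H = 0.6075 × 714 = 433.8 MW.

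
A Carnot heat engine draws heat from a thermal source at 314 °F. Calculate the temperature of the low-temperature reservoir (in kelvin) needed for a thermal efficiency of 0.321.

T_C ≈ 292 K

T_H = 314 °F → (314 − 32) × 5/9 = 156.67 °C = 429.82 K.
From η = 1 − T_C/T_H, T_C = T_H·(1 − η) = 429.82 × (1 − 0.321) = 292 K.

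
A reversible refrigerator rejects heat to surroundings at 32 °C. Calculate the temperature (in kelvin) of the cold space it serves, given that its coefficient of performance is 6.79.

T_C ≈ 266 K

T_H = 32 °C → 32 + 273.15 = 305.15 K.
COP_R = T_C/(T_H − T_C) ⇒ T_C = T_H·COP_R/(1 + COP_R) = 305.15 × 6.79/(1 + 6.79) = 266 K.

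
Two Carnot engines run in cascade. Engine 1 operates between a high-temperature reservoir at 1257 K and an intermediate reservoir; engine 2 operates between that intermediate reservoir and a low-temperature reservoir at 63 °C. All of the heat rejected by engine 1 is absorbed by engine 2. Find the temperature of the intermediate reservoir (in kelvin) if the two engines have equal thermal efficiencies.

T_m ≈ 650 K

T_C = 63 °C → 63 + 273.15 = 336.15 K.
Equal efficiencies require 1 − T_m/T_H = 1 − T_C/T_m, i.e. T_m/T_H = T_C/T_m, so T_m = √(T_H·T_C) = √(1257.00 × 336.15) = 650 K.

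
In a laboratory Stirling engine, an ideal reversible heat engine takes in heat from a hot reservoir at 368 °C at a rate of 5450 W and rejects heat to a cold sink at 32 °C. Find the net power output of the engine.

Ẇ ≈ 2856 W

T_H = 368 °C → 368 + 273.15 = 641.15 K.
T_C = 32 °C → 32 + 273.15 = 305.15 K.
For a reversible engine, η = 1 − T_C/T_H = 1 − 305.15/641.15 = 0.5241.
W = η·Q_H = 0.5241 × 5450 = 2856 W.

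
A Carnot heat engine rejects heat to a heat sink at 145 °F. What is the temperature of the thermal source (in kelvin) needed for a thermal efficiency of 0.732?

T_C = 145 °F → (145 − 32) × 5/9 = 62.78 °C = 335.93 K.
From η = 1 − T_C/T_H, solving for T_H gives T_H = T_C/(1 − η) = 335.93/(1 − 0.732) = 1253 K.

T_H ≈ 1253 K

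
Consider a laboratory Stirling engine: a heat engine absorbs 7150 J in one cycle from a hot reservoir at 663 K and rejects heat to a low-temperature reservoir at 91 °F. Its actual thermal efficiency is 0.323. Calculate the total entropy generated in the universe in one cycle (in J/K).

T_C = 91 °F → (91 − 32) × 5/9 = 32.78 °C = 305.93 K.
W = η·Q_H = 0.323 × 7150 = 2309 J, so Q_C = Q_H − W = 4841 J.
Reservoir entropy changes: ΔS_H = −Q_H/T_H = −7150/663.00 = -10.78 J/K and ΔS_C = +Q_C/T_C = 4841/305.93 = 15.82 J/K.
ΔS_univ = −Q_H/T_H + Q_C/T_C = 5.04 J/K (> 0, since η = 0.323 < η_Carnot = 0.539).

ΔS_univ ≈ 5.04 J/K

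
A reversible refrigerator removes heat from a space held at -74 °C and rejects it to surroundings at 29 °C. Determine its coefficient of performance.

T_H = 29 °C → 29 + 273.15 = 302.15 K.
T_C = -74 °C → -74 + 273.15 = 199.15 K.
Carnot COP: COP_R = T_C/(T_H − T_C) = 199.15/(302.15 − 199.15) = 1.93.

COP_R ≈ 1.93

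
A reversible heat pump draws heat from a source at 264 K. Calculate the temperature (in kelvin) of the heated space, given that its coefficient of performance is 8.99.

T_H ≈ 297 K

COP_HP = T_H/(T_H − T_C) ⇒ T_H = T_C·COP_HP/(COP_HP − 1) = 264.00 × 8.99/(8.99 − 1) = 297 K.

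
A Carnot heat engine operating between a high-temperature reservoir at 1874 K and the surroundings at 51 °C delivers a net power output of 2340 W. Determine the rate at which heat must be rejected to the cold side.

Q̇_C ≈ 489.4 W

T_C = 51 °C → 51 + 273.15 = 324.15 K.
For a reversible engine, η = 1 − T_C/T_H = 1 − 324.15/1874.00 = 0.8270.
Since Q_C/Q_H = T_C/T_H and Q_H = W/η, Q_C = W·T_C/(T_H − T_C) = 2340 × 324.15/1549.85 = 489.4 W.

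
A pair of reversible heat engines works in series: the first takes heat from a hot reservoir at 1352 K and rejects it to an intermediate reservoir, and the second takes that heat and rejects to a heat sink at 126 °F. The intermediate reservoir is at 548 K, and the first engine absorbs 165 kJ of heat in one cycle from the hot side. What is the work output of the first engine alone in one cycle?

T_C = 126 °F → (126 − 32) × 5/9 = 52.22 °C = 325.37 K.
First-stage efficiency η₁ = 1 − T_m/T_H = 1 − 548.00/1352.00 = 0.5947.
W₁ = η₁·Q_H = 0.5947 × 165 = 98.1 kJ.

W₁ ≈ 98.1 kJ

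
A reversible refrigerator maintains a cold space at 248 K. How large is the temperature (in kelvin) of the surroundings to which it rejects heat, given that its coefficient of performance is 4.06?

COP_R = T_C/(T_H − T_C) ⇒ T_H = T_C·(1 + 1/COP_R) = 248.00 × (1 + 1/4.06) = 309.1 K.

T_H ≈ 309.1 K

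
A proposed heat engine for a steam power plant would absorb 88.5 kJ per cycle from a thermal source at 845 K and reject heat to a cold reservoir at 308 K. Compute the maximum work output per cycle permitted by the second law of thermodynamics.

W_max ≈ 56.2 kJ

The upper bound on efficiency is η_max = 1 − T_C/T_H = 1 − 308.00/845.00 = 0.6355.
W_max = η_max · Q_H = 0.6355 × 88.5 = 56.2 kJ.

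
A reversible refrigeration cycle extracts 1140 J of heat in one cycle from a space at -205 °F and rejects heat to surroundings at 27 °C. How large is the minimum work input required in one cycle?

T_H = 27 °C → 27 + 273.15 = 300.15 K.
T_C = -205 °F → (-205 − 32) × 5/9 = -131.67 °C = 141.48 K.
For a reversible refrigerator, COP_R = T_C/(T_H − T_C) = 141.48/158.67 = 0.8917.
W = Q_C/COP_R = 1140/0.8917 = 1280 J.

W_in ≈ 1280 J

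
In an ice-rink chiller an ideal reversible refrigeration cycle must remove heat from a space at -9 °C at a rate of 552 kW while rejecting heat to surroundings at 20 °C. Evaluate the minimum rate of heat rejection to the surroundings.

Q̇_H ≈ 613 kW

T_H = 20 °C → 20 + 273.15 = 293.15 K.
T_C = -9 °C → -9 + 273.15 = 264.15 K.
For a reversible cycle Q_H/Q_C = T_H/T_C, so Q_H = Q_C·T_H/T_C = 552 × 293.15/264.15 = 613 kW.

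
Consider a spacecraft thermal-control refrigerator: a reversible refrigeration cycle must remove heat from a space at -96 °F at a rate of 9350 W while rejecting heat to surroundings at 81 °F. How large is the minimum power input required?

Ẇ_in ≈ 4551 W

T_H = 81 °F → (81 − 32) × 5/9 = 27.22 °C = 300.37 K.
T_C = -96 °F → (-96 − 32) × 5/9 = -71.11 °C = 202.04 K.
For a reversible refrigerator, COP_R = T_C/(T_H − T_C) = 202.04/98.33 = 2.0546.
W = Q_C/COP_R = 9350/2.0546 = 4551 W.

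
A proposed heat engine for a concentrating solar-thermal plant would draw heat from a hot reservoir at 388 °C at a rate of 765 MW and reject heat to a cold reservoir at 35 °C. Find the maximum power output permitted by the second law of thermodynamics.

Ẇ_max ≈ 408.4 MW

T_H = 388 °C → 388 + 273.15 = 661.15 K.
T_C = 35 °C → 35 + 273.15 = 308.15 K.
The second-law ceiling is the Carnot efficiency, η_max = 1 − T_C/T_H = 1 − 308.15/661.15 = 0.5339.
W_max = η_max · Q_H = 0.5339 × 765 = 408.4 MW.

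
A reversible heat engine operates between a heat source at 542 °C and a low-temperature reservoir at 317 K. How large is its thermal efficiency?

T_H = 542 °C → 542 + 273.15 = 815.15 K.
η_rev = 1 − T_C/T_H = 1 − 317.00/815.15 = 0.6111.

η ≈ 0.6111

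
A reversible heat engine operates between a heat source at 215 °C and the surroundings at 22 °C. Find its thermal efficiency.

T_H = 215 °C → 215 + 273.15 = 488.15 K.
T_C = 22 °C → 22 + 273.15 = 295.15 K.
Since the cycle is reversible, η = 1 − T_C/T_H = 1 − 295.15/488.15 = 0.3954.

η ≈ 0.3954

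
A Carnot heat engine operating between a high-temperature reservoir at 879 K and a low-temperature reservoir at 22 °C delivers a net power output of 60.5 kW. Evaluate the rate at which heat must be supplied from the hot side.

T_C = 22 °C → 22 + 273.15 = 295.15 K.
η_rev = 1 − T_C/T_H = 1 − 295.15/879.00 = 0.6642.
Q_H = W/η = 60.5/0.6642 = 91.1 kW.

Q̇_H ≈ 91.1 kW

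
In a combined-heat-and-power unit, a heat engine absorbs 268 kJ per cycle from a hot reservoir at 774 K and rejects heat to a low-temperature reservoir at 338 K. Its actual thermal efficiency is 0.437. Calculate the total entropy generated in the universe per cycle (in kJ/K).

ΔS_univ ≈ 0.100 kJ/K

W = η·Q_H = 0.437 × 268 = 117.1 kJ, so Q_C = Q_H − W = 150.9 kJ.
Reservoir entropy changes: ΔS_H = −Q_H/T_H = −268/774.00 = -0.3463 kJ/K and ΔS_C = +Q_C/T_C = 150.9/338.00 = 0.4464 kJ/K.
ΔS_univ = −Q_H/T_H + Q_C/T_C = 0.100 kJ/K (> 0, since η = 0.437 < η_Carnot = 0.563).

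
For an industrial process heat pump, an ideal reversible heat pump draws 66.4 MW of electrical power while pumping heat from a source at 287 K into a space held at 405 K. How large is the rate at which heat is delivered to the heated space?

For a reversible heat pump, COP_HP = T_H/(T_H − T_C) = 405.00/118.00 = 3.4322.
Q_H = COP_HP · W = 3.4322 × 66.4 = 227.9 MW.

Q̇_H ≈ 227.9 MW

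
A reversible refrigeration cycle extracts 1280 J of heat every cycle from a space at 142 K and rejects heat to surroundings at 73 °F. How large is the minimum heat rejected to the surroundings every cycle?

T_H = 73 °F → (73 − 32) × 5/9 = 22.78 °C = 295.93 K.
For a reversible cycle Q_H/Q_C = T_H/T_C, so Q_H = Q_C·T_H/T_C = 1280 × 295.93/142.00 = 2670 J.

Q_H ≈ 2670 J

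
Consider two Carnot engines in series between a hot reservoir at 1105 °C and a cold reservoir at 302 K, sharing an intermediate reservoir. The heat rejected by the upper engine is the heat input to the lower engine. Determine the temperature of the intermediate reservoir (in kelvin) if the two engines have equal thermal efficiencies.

T_m ≈ 645.1 K

T_H = 1105 °C → 1105 + 273.15 = 1378.15 K.
Equal efficiencies require 1 − T_m/T_H = 1 − T_C/T_m, i.e. T_m/T_H = T_C/T_m, so T_m = √(T_H·T_C) = √(1378.15 × 302.00) = 645.1 K.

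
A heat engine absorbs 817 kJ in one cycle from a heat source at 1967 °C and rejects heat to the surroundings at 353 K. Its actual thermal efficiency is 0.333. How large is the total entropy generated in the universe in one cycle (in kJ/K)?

ΔS_univ ≈ 1.18 kJ/K

T_H = 1967 °C → 1967 + 273.15 = 2240.15 K.
W = η·Q_H = 0.333 × 817 = 272.1 kJ, so Q_C = Q_H − W = 544.9 kJ.
Reservoir entropy changes: ΔS_H = −Q_H/T_H = −817/2240.15 = -0.3647 kJ/K and ΔS_C = +Q_C/T_C = 544.9/353.00 = 1.544 kJ/K.
ΔS_univ = −Q_H/T_H + Q_C/T_C = 1.18 kJ/K (> 0, since η = 0.333 < η_Carnot = 0.842).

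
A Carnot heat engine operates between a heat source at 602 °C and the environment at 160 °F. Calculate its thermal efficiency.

T_H = 602 °C → 602 + 273.15 = 875.15 K.
T_C = 160 °F → (160 − 32) × 5/9 = 71.11 °C = 344.26 K.
Carnot efficiency: η = 1 − T_C/T_H = 1 − 344.26/875.15 = 0.6066.

η ≈ 0.6066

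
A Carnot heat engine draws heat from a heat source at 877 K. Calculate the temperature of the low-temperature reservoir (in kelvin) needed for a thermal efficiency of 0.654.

From η = 1 − T_C/T_H, T_C = T_H·(1 − η) = 877.00 × (1 − 0.654) = 303 K.

T_C ≈ 303 K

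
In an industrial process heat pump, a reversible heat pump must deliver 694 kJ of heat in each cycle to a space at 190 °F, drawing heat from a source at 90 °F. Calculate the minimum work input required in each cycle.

W_in ≈ 107 kJ

T_H = 190 °F → (190 − 32) × 5/9 = 87.78 °C = 360.93 K.
T_C = 90 °F → (90 − 32) × 5/9 = 32.22 °C = 305.37 K.
The Carnot heat-pump COP is COP_HP = T_H/(T_H − T_C) = 360.93/55.56 = 6.4967.
W = Q_H/COP_HP = 694/6.4967 = 107 kJ.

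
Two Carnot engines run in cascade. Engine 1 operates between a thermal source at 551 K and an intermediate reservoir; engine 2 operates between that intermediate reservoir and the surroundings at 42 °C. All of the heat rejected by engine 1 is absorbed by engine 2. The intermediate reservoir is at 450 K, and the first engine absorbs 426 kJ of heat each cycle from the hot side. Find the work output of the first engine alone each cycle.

W₁ ≈ 78.09 kJ

T_C = 42 °C → 42 + 273.15 = 315.15 K.
First-stage efficiency η₁ = 1 − T_m/T_H = 1 − 450.00/551.00 = 0.1833.
W₁ = η₁·Q_H = 0.1833 × 426 = 78.09 kJ.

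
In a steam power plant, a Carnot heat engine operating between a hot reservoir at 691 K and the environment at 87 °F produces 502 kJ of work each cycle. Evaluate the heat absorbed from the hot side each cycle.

Q_H ≈ 896 kJ

T_C = 87 °F → (87 − 32) × 5/9 = 30.56 °C = 303.71 K.
Since the cycle is reversible, η = 1 − T_C/T_H = 1 − 303.71/691.00 = 0.5605.
Q_H = W/η = 502/0.5605 = 896 kJ.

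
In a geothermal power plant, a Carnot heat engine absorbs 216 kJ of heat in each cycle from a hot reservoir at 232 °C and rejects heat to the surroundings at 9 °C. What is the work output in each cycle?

T_H = 232 °C → 232 + 273.15 = 505.15 K.
T_C = 9 °C → 9 + 273.15 = 282.15 K.
Carnot efficiency: η = 1 − T_C/T_H = 1 − 282.15/505.15 = 0.4415.
W = η·Q_H = 0.4415 × 216 = 95.4 kJ.

W ≈ 95.4 kJ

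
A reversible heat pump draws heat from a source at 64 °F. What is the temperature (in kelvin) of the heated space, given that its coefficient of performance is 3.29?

T_H ≈ 418 K

T_C = 64 °F → (64 − 32) × 5/9 = 17.78 °C = 290.93 K.
COP_HP = T_H/(T_H − T_C) ⇒ T_H = T_C·COP_HP/(COP_HP − 1) = 290.93 × 3.29/(3.29 − 1) = 418 K.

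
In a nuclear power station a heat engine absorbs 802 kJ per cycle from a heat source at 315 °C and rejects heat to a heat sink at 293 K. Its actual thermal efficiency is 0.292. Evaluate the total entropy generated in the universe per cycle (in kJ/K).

T_H = 315 °C → 315 + 273.15 = 588.15 K.
W = η·Q_H = 0.292 × 802 = 234.2 kJ, so Q_C = Q_H − W = 567.8 kJ.
The hot reservoir loses entropy Q_H/T_H = 802/588.15 = 1.364 kJ/K; the cold reservoir gains Q_C/T_C = 567.8/293.00 = 1.938 kJ/K.
ΔS_univ = −Q_H/T_H + Q_C/T_C = 0.5743 kJ/K (> 0, since η = 0.292 < η_Carnot = 0.502).

ΔS_univ ≈ 0.5743 kJ/K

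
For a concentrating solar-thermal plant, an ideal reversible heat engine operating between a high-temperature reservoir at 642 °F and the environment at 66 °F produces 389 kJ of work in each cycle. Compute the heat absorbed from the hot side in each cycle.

Q_H ≈ 744 kJ

T_H = 642 °F → (642 − 32) × 5/9 = 338.89 °C = 612.04 K.
T_C = 66 °F → (66 − 32) × 5/9 = 18.89 °C = 292.04 K.
Since the cycle is reversible, η = 1 − T_C/T_H = 1 − 292.04/612.04 = 0.5228.
Q_H = W/η = 389/0.5228 = 744 kJ.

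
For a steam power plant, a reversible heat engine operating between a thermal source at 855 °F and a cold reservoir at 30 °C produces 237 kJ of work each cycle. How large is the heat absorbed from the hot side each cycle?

Q_H ≈ 405 kJ

T_H = 855 °F → (855 − 32) × 5/9 = 457.22 °C = 730.37 K.
T_C = 30 °C → 30 + 273.15 = 303.15 K.
The Carnot efficiency is η = 1 − T_C/T_H = 1 − 303.15/730.37 = 0.5849.
Q_H = W/η = 237/0.5849 = 405 kJ.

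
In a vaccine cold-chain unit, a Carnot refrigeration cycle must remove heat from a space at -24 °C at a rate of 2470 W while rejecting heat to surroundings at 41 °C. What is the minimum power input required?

T_H = 41 °C → 41 + 273.15 = 314.15 K.
T_C = -24 °C → -24 + 273.15 = 249.15 K.
COP_R = T_C/(T_H − T_C) = 249.15/65.00 = 3.8331.
W = Q_C/COP_R = 2470/3.8331 = 644 W.

Ẇ_in ≈ 644 W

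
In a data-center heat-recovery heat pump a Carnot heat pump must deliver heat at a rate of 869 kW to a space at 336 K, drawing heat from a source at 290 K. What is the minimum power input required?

Reversible heating COP: COP_HP = T_H/(T_H − T_C) = 336.00/46.00 = 7.3043.
W = Q_H/COP_HP = 869/7.3043 = 119.0 kW.

Ẇ_in ≈ 119.0 kW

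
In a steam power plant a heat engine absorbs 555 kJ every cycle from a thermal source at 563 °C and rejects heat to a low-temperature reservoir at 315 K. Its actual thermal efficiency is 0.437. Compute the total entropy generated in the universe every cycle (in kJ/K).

T_H = 563 °C → 563 + 273.15 = 836.15 K.
W = η·Q_H = 0.437 × 555 = 242.5 kJ, so Q_C = Q_H − W = 312.5 kJ.
Entropy balance on the reservoirs: −Q_H/T_H = -0.6638 kJ/K, +Q_C/T_C = 0.9920 kJ/K.
ΔS_univ = −Q_H/T_H + Q_C/T_C = 0.3282 kJ/K (> 0, since η = 0.437 < η_Carnot = 0.623).

ΔS_univ ≈ 0.3282 kJ/K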